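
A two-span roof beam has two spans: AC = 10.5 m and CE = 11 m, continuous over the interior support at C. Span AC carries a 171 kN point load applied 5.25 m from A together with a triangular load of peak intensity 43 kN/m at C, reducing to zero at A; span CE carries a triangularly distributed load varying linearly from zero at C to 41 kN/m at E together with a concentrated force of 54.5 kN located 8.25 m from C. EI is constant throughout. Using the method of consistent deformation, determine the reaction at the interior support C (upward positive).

R_C = 418.4 kN

Take M_C as the redundant. Released structure: two simple spans AC and CE with a hinge at C.
End slopes at the hinge C, treating each span as simply supported:
  span AC: point load 171 at a = 5.25: Pab(L + a)/(6LEI) = 1178/EI
  span AC: triangular load, peak 43: w₀L³/(45EI) = 1106/EI
  span CE: triangular load, peak 41: 7w₀L³/(360EI) = 1061/EI
  span CE: point load 54.5 at a = 8.25: Pab(L + b)/(6LEI) = 257.6/EI
  relative rotation θ_0 = (2284 + 1319)/EI = 3603/EI
A unit hogging moment at C produces rotation L₁/(3EI) + L₂/(3EI) = 7.167/EI.
Compatibility: M_C·(L₁+L₂)/(3EI) = θ_0, giving M_C = 502.8 kN·m (hogging).
Span AC, ΣM about A with M_C applied at C: R_C^{AC}·10.5 = 2478 + 502.8, so R_C^{AC} = 283.9 kN and R_A = 396.8 − 283.9 = 112.9 kN.
Span CE, ΣM about E: R_C^{CE}·11 = 976.7 + 502.8, so R_C^{CE} = 134.5 kN and R_E = 280 − 134.5 = 145.5 kN.
R_C = 283.9 + 134.5 = 418.4 kN.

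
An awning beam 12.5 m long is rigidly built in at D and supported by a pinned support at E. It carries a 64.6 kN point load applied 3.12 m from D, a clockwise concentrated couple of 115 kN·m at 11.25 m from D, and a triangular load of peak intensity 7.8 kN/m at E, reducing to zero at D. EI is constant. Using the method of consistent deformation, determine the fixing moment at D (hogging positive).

Take the reaction at E as the redundant and release it; the primary structure is a cantilever fixed at D.
Deflection at E on the released cantilever, summing each load's contribution:
  point load 64.6 at a = 3.12: Pa²(3L − a)/(6EI) = 3603/EI
  clockwise couple 115 at a = 11.25: M₀a(2L − a)/(2EI) = 8895/EI
  triangular load, peak 7.8 at the free end: 11w₀L⁴/(120EI) = 17456/EI
  δ_0 = 29954/EI
Flexibility coefficient — unit upward force at E: δ_{EE} = L³/(3EI) = 651/EI.
The prop prevents deflection at E: R_E = δ_0/δ_{EE} = 29954/651 = 46.01 kN.
Moment equilibrium about D: M_D = Σ(load moments about D) − R_E·L = 722.8 − 46.01×12.5 = 147.7 kN·m.

M_D = 147.7 kN·m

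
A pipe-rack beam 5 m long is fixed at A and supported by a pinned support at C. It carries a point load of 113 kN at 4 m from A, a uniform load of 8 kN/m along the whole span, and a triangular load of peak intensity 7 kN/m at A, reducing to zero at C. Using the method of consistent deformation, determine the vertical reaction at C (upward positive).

Remove the prop at C; the released (primary) structure is a cantilever built in at A.
Downward deflection at the released point C due to the loads:
  point load 113 at a = 4: Pa²(3L − a)/(6EI) = 3315/EI
  UDL 8: wL⁴/(8EI) = 625/EI
  triangular load, peak 7 at the fixed end: w₀L⁴/(30EI) = 145.8/EI
  δ_0 = 4086/EI
Flexibility coefficient — unit upward force at C: δ_{CC} = L³/(3EI) = 41.67/EI.
Compatibility at C: δ_0 − R_C·δ_{CC} = 0, so R_C = 4086/41.67 = 98.05 kN.

R_C = 98.05 kN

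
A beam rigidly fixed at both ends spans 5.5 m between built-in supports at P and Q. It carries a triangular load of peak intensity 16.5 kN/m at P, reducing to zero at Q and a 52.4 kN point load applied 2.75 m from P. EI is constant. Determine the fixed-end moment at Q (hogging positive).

Take the two fixed-end moments M_P, M_Q as redundants; the released structure is the simple span PQ.
On the primary (simply-supported) span, the end slopes from the loading are:
  at P: triangular load, peak 16.5: w₀L³/(45EI) = 61/EI
  at Q: triangular load, peak 16.5: 7w₀L³/(360EI) = 53.38/EI
  at P: point load 52.4 at a = 2.75: Pab(L + b)/(6LEI) = 99.07/EI
  at Q: point load 52.4 at a = 2.75: Pab(L + a)/(6LEI) = 99.07/EI
  θ_P0 = 160.1/EI,  θ_Q0 = 152.4/EI
Flexibility coefficients: a unit moment at one end gives L/(3EI) there and L/(6EI) at the far end, so f₁₁ = f₂₂ = 1.833/EI and f₁₂ = f₂₁ = 0.9167/EI.
Compatibility — zero rotation at each built-in end:
  1.833 M_P + 0.9167 M_Q = 160.1
  0.9167 M_P + 1.833 M_Q = 152.4
Solving the pair gives M_P = 60.98 kN·m and M_Q = 52.66 kN·m (hogging).

M_Q = 52.66 kN·m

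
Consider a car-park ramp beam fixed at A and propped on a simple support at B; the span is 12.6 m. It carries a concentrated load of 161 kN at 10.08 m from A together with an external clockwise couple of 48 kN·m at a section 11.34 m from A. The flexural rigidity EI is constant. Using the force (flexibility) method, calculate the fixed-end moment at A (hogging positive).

Release the roller at B. Primary structure: cantilever fixed at A.
Downward deflection at the released point B due to the loads:
  point load 161 at a = 10.08: Pa²(3L − a)/(6EI) = 75577/EI
  clockwise couple 48 at a = 11.34: M₀a(2L − a)/(2EI) = 3772/EI
  δ_0 = 79349/EI
Flexibility coefficient — unit upward force at B: δ_{BB} = L³/(3EI) = 666.8/EI.
The prop prevents deflection at B: R_B = δ_0/δ_{BB} = 79349/666.8 = 119 kN.
Moment equilibrium about A: M_A = Σ(load moments about A) − R_B·L = 1671 − 119×12.6 = 171.5 kN·m.

M_A = 171.5 kN·m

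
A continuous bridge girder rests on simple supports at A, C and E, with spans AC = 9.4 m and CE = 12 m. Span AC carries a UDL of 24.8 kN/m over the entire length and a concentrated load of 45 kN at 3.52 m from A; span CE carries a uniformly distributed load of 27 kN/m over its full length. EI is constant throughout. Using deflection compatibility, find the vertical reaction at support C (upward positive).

Take M_C as the redundant. Released structure: two simple spans AC and CE with a hinge at C.
Discontinuity in slope at C on the released structure — sum the simple-span end rotations:
  span AC: UDL 24.8: wL³/(24EI) = 858.3/EI
  span AC: point load 45 at a = 3.52: Pab(L + a)/(6LEI) = 213.4/EI
  span CE: UDL 27: wL³/(24EI) = 1944/EI
  relative rotation θ_0 = (1072 + 1944)/EI = 3016/EI
A unit hogging moment at C produces rotation L₁/(3EI) + L₂/(3EI) = 7.133/EI.
Slope continuity at C: θ_0 = M_C·7.133/EI, so M_C = 3016/7.133 = 422.8 kN·m (hogging).
Span AC, ΣM about A with M_C applied at C: R_C^{AC}·9.4 = 1254 + 422.8, so R_C^{AC} = 178.4 kN and R_A = 278.1 − 178.4 = 99.74 kN.
Span CE, ΣM about E: R_C^{CE}·12 = 1944 + 422.8, so R_C^{CE} = 197.2 kN and R_E = 324 − 197.2 = 126.8 kN.
R_C = 178.4 + 197.2 = 375.6 kN.

R_C = 375.6 kN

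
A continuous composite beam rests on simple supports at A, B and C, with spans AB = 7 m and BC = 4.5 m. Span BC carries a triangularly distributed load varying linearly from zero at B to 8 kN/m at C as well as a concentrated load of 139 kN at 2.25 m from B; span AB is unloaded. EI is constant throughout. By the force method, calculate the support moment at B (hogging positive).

M_B = 49.59 kN·m

Take M_B as the redundant. Released structure: two simple spans AB and BC with a hinge at B.
Rotations at B on the released spans (each span's end-slope, ×1/EI):
  span BC: triangular load, peak 8: 7w₀L³/(360EI) = 14.18/EI
  span BC: point load 139 at a = 2.25: Pab(L + b)/(6LEI) = 175.9/EI
  relative rotation θ_0 = (0 + 190.1)/EI = 190.1/EI
A unit hogging moment at B produces rotation L₁/(3EI) + L₂/(3EI) = 3.833/EI.
Slope continuity at B: θ_0 = M_B·3.833/EI, so M_B = 190.1/3.833 = 49.59 kN·m (hogging).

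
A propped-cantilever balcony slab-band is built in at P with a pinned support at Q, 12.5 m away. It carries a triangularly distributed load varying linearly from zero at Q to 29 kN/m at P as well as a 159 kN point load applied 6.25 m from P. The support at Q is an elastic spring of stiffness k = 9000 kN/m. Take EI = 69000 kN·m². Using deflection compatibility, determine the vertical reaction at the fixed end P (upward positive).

Remove the prop at Q; the released (primary) structure is a cantilever built in at P.
Primary-structure tip deflection at Q by superposition:
  triangular load, peak 29 at the fixed end: w₀L⁴/(30EI) = 23600/EI
  point load 159 at a = 6.25: Pa²(3L − a)/(6EI) = 32349/EI
  δ_0 = 55949/EI
Flexibility coefficient — unit upward force at Q: δ_{QQ} = L³/(3EI) = 651/EI.
With EI = 69000 kN·m²: δ_0 = 0.81085 m and δ_{QQ} = 0.009435 m/kN.
Compatibility — the spring shortens by R_Q/k under the reaction it provides: δ_0 − R_Q·δ_{QQ} = R_Q/k. With 1/k = 0.000111 m/kN, R_Q = δ_0 / (δ_{QQ} + 1/k) = 0.81085 / (0.009435 + 0.000111) = 84.94 kN.
Vertical equilibrium: R_P = ΣP − R_Q = 340.2 − 84.94 = 255.3 kN.

R_P = 255.3 kN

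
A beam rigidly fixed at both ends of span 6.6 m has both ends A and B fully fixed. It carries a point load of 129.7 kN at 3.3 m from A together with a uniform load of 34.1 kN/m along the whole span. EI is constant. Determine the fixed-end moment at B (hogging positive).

Release both end moments; the primary structure is a simply-supported span AB with redundants M_A and M_B.
Simple-span end rotations at A and B under the given loads:
  at A: point load 129.7 at a = 3.3: Pab(L + b)/(6LEI) = 353.1/EI
  at B: point load 129.7 at a = 3.3: Pab(L + a)/(6LEI) = 353.1/EI
  at A: UDL 34.1: wL³/(24EI) = 408.5/EI
  at B: UDL 34.1: wL³/(24EI) = 408.5/EI
  θ_A0 = 761.6/EI,  θ_B0 = 761.6/EI
Flexibility coefficients: a unit moment at one end gives L/(3EI) there and L/(6EI) at the far end, so f₁₁ = f₂₂ = 2.2/EI and f₁₂ = f₂₁ = 1.1/EI.
Compatibility — zero rotation at each built-in end:
  2.2 M_A + 1.1 M_B = 761.6
  1.1 M_A + 2.2 M_B = 761.6
Solving the pair gives M_A = 230.8 kN·m and M_B = 230.8 kN·m (hogging).

M_B = 230.8 kN·m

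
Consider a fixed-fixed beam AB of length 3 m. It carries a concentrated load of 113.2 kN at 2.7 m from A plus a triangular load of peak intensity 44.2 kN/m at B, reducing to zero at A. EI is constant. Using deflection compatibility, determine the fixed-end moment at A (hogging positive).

Release both end moments; the primary structure is a simply-supported span AB with redundants M_A and M_B.
End rotations of the released simple span under the applied load (×1/EI):
  at A: point load 113.2 at a = 2.7: Pab(L + b)/(6LEI) = 16.81/EI
  at B: point load 113.2 at a = 2.7: Pab(L + a)/(6LEI) = 29.04/EI
  at A: triangular load, peak 44.2: 7w₀L³/(360EI) = 23.2/EI
  at B: triangular load, peak 44.2: w₀L³/(45EI) = 26.52/EI
  θ_A0 = 40.02/EI,  θ_B0 = 55.56/EI
Flexibility coefficients: a unit moment at one end gives L/(3EI) there and L/(6EI) at the far end, so f₁₁ = f₂₂ = 1/EI and f₁₂ = f₂₁ = 0.5/EI.
Compatibility — zero rotation at each built-in end:
  1 M_A + 0.5 M_B = 40.02
  0.5 M_A + 1 M_B = 55.56
Solving the pair gives M_A = 16.32 kN·m and M_B = 47.4 kN·m (hogging).

M_A = 16.32 kN·m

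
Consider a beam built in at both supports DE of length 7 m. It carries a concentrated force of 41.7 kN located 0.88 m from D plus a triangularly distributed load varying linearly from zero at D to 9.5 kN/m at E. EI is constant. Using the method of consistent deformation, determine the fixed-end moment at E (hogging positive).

M_E = 27.31 kN·m

Take the two fixed-end moments M_D, M_E as redundants; the released structure is the simple span DE.
Simple-span end rotations at D and E under the given loads:
  at D: point load 41.7 at a = 0.88: Pab(L + b)/(6LEI) = 70.15/EI
  at E: point load 41.7 at a = 0.88: Pab(L + a)/(6LEI) = 42.14/EI
  at D: triangular load, peak 9.5: 7w₀L³/(360EI) = 63.36/EI
  at E: triangular load, peak 9.5: w₀L³/(45EI) = 72.41/EI
  θ_D0 = 133.5/EI,  θ_E0 = 114.5/EI
Flexibility coefficients: a unit moment at one end gives L/(3EI) there and L/(6EI) at the far end, so f₁₁ = f₂₂ = 2.333/EI and f₁₂ = f₂₁ = 1.167/EI.
Compatibility — zero rotation at each built-in end:
  2.333 M_D + 1.167 M_E = 133.5
  1.167 M_D + 2.333 M_E = 114.5
Solving the pair gives M_D = 43.57 kN·m and M_E = 27.31 kN·m (hogging).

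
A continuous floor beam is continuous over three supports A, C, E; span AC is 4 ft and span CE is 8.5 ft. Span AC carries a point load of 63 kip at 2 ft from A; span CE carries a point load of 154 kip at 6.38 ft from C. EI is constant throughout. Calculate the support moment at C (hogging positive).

M_C = 119.2 kip·ft

Take M_C as the redundant. Released structure: two simple spans AC and CE with a hinge at C.
Rotations at C on the released spans (each span's end-slope, ×1/EI):
  span AC: point load 63 at a = 2: Pab(L + a)/(6LEI) = 63/EI
  span CE: point load 154 at a = 6.38: Pab(L + b)/(6LEI) = 433.7/EI
  relative rotation θ_0 = (63 + 433.7)/EI = 496.7/EI
A unit hogging moment at C produces rotation L₁/(3EI) + L₂/(3EI) = 4.167/EI.
Compatibility: M_C·(L₁+L₂)/(3EI) = θ_0, giving M_C = 119.2 kip·ft (hogging).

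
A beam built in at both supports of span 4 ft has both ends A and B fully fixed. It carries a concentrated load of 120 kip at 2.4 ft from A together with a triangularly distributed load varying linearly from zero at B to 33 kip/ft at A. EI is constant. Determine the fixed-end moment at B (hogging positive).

M_B = 86.72 kip·ft

Take the two fixed-end moments M_A, M_B as redundants; the released structure is the simple span AB.
End rotations of the released simple span under the applied load (×1/EI):
  at A: point load 120 at a = 2.4: Pab(L + b)/(6LEI) = 107.5/EI
  at B: point load 120 at a = 2.4: Pab(L + a)/(6LEI) = 122.9/EI
  at A: triangular load, peak 33: w₀L³/(45EI) = 46.93/EI
  at B: triangular load, peak 33: 7w₀L³/(360EI) = 41.07/EI
  θ_A0 = 154.5/EI,  θ_B0 = 163.9/EI
Flexibility coefficients: a unit moment at one end gives L/(3EI) there and L/(6EI) at the far end, so f₁₁ = f₂₂ = 1.333/EI and f₁₂ = f₂₁ = 0.6667/EI.
Compatibility — zero rotation at each built-in end:
  1.333 M_A + 0.6667 M_B = 154.5
  0.6667 M_A + 1.333 M_B = 163.9
Solving the pair gives M_A = 72.48 kip·ft and M_B = 86.72 kip·ft (hogging).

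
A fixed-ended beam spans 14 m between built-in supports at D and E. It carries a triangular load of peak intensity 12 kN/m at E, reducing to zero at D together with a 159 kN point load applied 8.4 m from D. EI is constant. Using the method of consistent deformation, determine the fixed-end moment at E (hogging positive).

Release both end moments; the primary structure is a simply-supported span DE with redundants M_D and M_E.
Simple-span end rotations at D and E under the given loads:
  at D: triangular load, peak 12: 7w₀L³/(360EI) = 640.3/EI
  at E: triangular load, peak 12: w₀L³/(45EI) = 731.7/EI
  at D: point load 159 at a = 8.4: Pab(L + b)/(6LEI) = 1745/EI
  at E: point load 159 at a = 8.4: Pab(L + a)/(6LEI) = 1994/EI
  θ_D0 = 2385/EI,  θ_E0 = 2726/EI
Flexibility coefficients: a unit moment at one end gives L/(3EI) there and L/(6EI) at the far end, so f₁₁ = f₂₂ = 4.667/EI and f₁₂ = f₂₁ = 2.333/EI.
Compatibility — zero rotation at each built-in end:
  4.667 M_D + 2.333 M_E = 2385
  2.333 M_D + 4.667 M_E = 2726
Solving the pair gives M_D = 292.1 kN·m and M_E = 438.1 kN·m (hogging).

M_E = 438.1 kN·m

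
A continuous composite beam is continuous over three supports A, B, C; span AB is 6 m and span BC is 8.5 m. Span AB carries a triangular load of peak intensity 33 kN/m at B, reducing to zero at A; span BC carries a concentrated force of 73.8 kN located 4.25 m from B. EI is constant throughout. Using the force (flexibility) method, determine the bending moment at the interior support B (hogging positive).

M_B = 101.7 kN·m

Release continuity at B by inserting a hinge; the redundant is the internal moment M_B. The primary structure is two simply-supported spans AB and BC.
Rotations at B on the released spans (each span's end-slope, ×1/EI):
  span AB: triangular load, peak 33: w₀L³/(45EI) = 158.4/EI
  span BC: point load 73.8 at a = 4.25: Pab(L + b)/(6LEI) = 333.3/EI
  relative rotation θ_0 = (158.4 + 333.3)/EI = 491.7/EI
A unit hogging moment at B produces rotation L₁/(3EI) + L₂/(3EI) = 4.833/EI.
Slope continuity at B: θ_0 = M_B·4.833/EI, so M_B = 491.7/4.833 = 101.7 kN·m (hogging).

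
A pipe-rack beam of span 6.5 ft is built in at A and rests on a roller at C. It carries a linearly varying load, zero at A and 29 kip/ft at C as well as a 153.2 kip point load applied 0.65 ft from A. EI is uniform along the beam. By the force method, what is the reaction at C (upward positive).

Release the roller at C. Primary structure: cantilever fixed at A.
Deflection at C on the released cantilever, summing each load's contribution:
  triangular load, peak 29 at the free end: 11w₀L⁴/(120EI) = 4745/EI
  point load 153.2 at a = 0.65: Pa²(3L − a)/(6EI) = 203.4/EI
  δ_0 = 4949/EI
Tip deflection under a unit load at C: L³/(3EI) = 91.54/EI.
Compatibility at C: δ_0 − R_C·δ_{CC} = 0, so R_C = 4949/91.54 = 54.06 kip.

R_C = 54.06 kip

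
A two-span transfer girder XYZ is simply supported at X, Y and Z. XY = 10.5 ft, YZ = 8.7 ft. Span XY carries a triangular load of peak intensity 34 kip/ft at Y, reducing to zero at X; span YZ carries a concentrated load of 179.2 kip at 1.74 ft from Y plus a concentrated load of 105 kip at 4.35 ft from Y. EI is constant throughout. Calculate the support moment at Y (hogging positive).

M_Y = 316 kip·ft

Release continuity at Y by inserting a hinge; the redundant is the internal moment M_Y. The primary structure is two simply-supported spans XY and YZ.
Rotations at Y on the released spans (each span's end-slope, ×1/EI):
  span XY: triangular load, peak 34: w₀L³/(45EI) = 874.6/EI
  span YZ: point load 179.2 at a = 1.74: Pab(L + b)/(6LEI) = 651.1/EI
  span YZ: point load 105 at a = 4.35: Pab(L + b)/(6LEI) = 496.7/EI
  relative rotation θ_0 = (874.6 + 1148)/EI = 2022/EI
A unit hogging moment at Y produces rotation L₁/(3EI) + L₂/(3EI) = 6.4/EI.
Compatibility: M_Y·(L₁+L₂)/(3EI) = θ_0, giving M_Y = 316 kip·ft (hogging).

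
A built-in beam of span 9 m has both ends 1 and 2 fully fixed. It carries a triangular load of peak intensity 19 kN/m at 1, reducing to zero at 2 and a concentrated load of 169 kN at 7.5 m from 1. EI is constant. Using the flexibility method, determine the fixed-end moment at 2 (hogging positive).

Release both end moments; the primary structure is a simply-supported span 12 with redundants M_1 and M_2.
On the primary (simply-supported) span, the end slopes from the loading are:
  at 1: triangular load, peak 19: w₀L³/(45EI) = 307.8/EI
  at 2: triangular load, peak 19: 7w₀L³/(360EI) = 269.3/EI
  at 1: point load 169 at a = 7.5: Pab(L + b)/(6LEI) = 369.7/EI
  at 2: point load 169 at a = 7.5: Pab(L + a)/(6LEI) = 580.9/EI
  θ_10 = 677.5/EI,  θ_20 = 850.3/EI
Flexibility coefficients: a unit moment at one end gives L/(3EI) there and L/(6EI) at the far end, so f₁₁ = f₂₂ = 3/EI and f₁₂ = f₂₁ = 1.5/EI.
Compatibility — zero rotation at each built-in end:
  3 M_1 + 1.5 M_2 = 677.5
  1.5 M_1 + 3 M_2 = 850.3
Solving the pair gives M_1 = 112.2 kN·m and M_2 = 227.3 kN·m (hogging).

M_2 = 227.3 kN·m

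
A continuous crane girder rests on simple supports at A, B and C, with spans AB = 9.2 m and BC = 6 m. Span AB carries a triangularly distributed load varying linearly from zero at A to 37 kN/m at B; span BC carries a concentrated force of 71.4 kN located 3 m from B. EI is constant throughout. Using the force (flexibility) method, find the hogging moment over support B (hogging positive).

M_B = 158.1 kN·m

Take M_B as the redundant. Released structure: two simple spans AB and BC with a hinge at B.
Rotations at B on the released spans (each span's end-slope, ×1/EI):
  span AB: triangular load, peak 37: w₀L³/(45EI) = 640.3/EI
  span BC: point load 71.4 at a = 3: Pab(L + b)/(6LEI) = 160.7/EI
  relative rotation θ_0 = (640.3 + 160.7)/EI = 800.9/EI
A unit hogging moment at B produces rotation L₁/(3EI) + L₂/(3EI) = 5.067/EI.
Compatibility: M_B·(L₁+L₂)/(3EI) = θ_0, giving M_B = 158.1 kN·m (hogging).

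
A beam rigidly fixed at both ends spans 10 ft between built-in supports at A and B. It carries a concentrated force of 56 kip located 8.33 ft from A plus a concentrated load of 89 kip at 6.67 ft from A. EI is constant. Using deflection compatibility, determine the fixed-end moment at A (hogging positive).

M_A = 78.84 kip·ft

Take the two fixed-end moments M_A, M_B as redundants; the released structure is the simple span AB.
On the primary (simply-supported) span, the end slopes from the loading are:
  at A: point load 56 at a = 8.33: Pab(L + b)/(6LEI) = 151.5/EI
  at B: point load 56 at a = 8.33: Pab(L + a)/(6LEI) = 238/EI
  at A: point load 89 at a = 6.67: Pab(L + b)/(6LEI) = 439.2/EI
  at B: point load 89 at a = 6.67: Pab(L + a)/(6LEI) = 549.2/EI
  θ_A0 = 590.7/EI,  θ_B0 = 787.2/EI
Flexibility coefficients: a unit moment at one end gives L/(3EI) there and L/(6EI) at the far end, so f₁₁ = f₂₂ = 3.333/EI and f₁₂ = f₂₁ = 1.667/EI.
Compatibility — zero rotation at each built-in end:
  3.333 M_A + 1.667 M_B = 590.7
  1.667 M_A + 3.333 M_B = 787.2
Solving the pair gives M_A = 78.84 kip·ft and M_B = 196.7 kip·ft (hogging).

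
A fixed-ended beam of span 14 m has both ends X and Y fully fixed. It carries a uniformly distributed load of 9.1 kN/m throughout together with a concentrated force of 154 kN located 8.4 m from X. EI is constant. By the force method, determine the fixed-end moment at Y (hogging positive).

Take the two fixed-end moments M_X, M_Y as redundants; the released structure is the simple span XY.
On the primary (simply-supported) span, the end slopes from the loading are:
  at X: UDL 9.1: wL³/(24EI) = 1040/EI
  at Y: UDL 9.1: wL³/(24EI) = 1040/EI
  at X: point load 154 at a = 8.4: Pab(L + b)/(6LEI) = 1690/EI
  at Y: point load 154 at a = 8.4: Pab(L + a)/(6LEI) = 1932/EI
  θ_X0 = 2731/EI,  θ_Y0 = 2972/EI
Flexibility coefficients: a unit moment at one end gives L/(3EI) there and L/(6EI) at the far end, so f₁₁ = f₂₂ = 4.667/EI and f₁₂ = f₂₁ = 2.333/EI.
Compatibility — zero rotation at each built-in end:
  4.667 M_X + 2.333 M_Y = 2731
  2.333 M_X + 4.667 M_Y = 2972
Solving the pair gives M_X = 355.6 kN·m and M_Y = 459.1 kN·m (hogging).

M_Y = 459.1 kN·m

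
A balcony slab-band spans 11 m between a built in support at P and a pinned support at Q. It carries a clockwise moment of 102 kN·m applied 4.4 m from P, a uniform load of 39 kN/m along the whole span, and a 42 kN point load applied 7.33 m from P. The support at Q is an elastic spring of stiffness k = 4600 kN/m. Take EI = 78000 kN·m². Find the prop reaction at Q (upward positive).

R_Q = 184.5 kN

Choose R_Q as the redundant. The primary structure is the cantilever fixed at P.
Primary-structure tip deflection at Q by superposition:
  clockwise couple 102 at a = 4.4: M₀a(2L − a)/(2EI) = 3949/EI
  UDL 39: wL⁴/(8EI) = 71375/EI
  point load 42 at a = 7.33: Pa²(3L − a)/(6EI) = 9655/EI
  δ_0 = 84979/EI
Flexibility coefficient — unit upward force at Q: δ_{QQ} = L³/(3EI) = 443.7/EI.
With EI = 78000 kN·m²: δ_0 = 1.0895 m and δ_{QQ} = 0.005688 m/kN.
Compatibility — the spring shortens by R_Q/k under the reaction it provides: δ_0 − R_Q·δ_{QQ} = R_Q/k. With 1/k = 0.000217 m/kN, R_Q = δ_0 / (δ_{QQ} + 1/k) = 1.0895 / (0.005688 + 0.000217) = 184.5 kN.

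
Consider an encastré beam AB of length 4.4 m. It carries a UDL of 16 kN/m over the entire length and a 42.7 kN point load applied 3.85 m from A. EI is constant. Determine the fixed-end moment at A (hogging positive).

M_A = 28.38 kN·m

Take the two fixed-end moments M_A, M_B as redundants; the released structure is the simple span AB.
End rotations of the released simple span under the applied load (×1/EI):
  at A: UDL 16: wL³/(24EI) = 56.79/EI
  at B: UDL 16: wL³/(24EI) = 56.79/EI
  at A: point load 42.7 at a = 3.85: Pab(L + b)/(6LEI) = 16.95/EI
  at B: point load 42.7 at a = 3.85: Pab(L + a)/(6LEI) = 28.26/EI
  θ_A0 = 73.74/EI,  θ_B0 = 85.04/EI
Flexibility coefficients: a unit moment at one end gives L/(3EI) there and L/(6EI) at the far end, so f₁₁ = f₂₂ = 1.467/EI and f₁₂ = f₂₁ = 0.7333/EI.
Compatibility — zero rotation at each built-in end:
  1.467 M_A + 0.7333 M_B = 73.74
  0.7333 M_A + 1.467 M_B = 85.04
Solving the pair gives M_A = 28.38 kN·m and M_B = 43.79 kN·m (hogging).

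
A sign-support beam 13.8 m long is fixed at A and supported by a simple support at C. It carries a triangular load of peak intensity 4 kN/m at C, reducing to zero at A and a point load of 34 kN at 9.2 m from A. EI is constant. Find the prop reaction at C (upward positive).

R_C = 32.81 kN

Release the roller at C. Primary structure: cantilever fixed at A.
Deflection at C on the released cantilever, summing each load's contribution:
  triangular load, peak 4 at the free end: 11w₀L⁴/(120EI) = 13298/EI
  point load 34 at a = 9.2: Pa²(3L − a)/(6EI) = 15444/EI
  δ_0 = 28742/EI
Tip deflection under a unit load at C: L³/(3EI) = 876/EI.
Compatibility at C: δ_0 − R_C·δ_{CC} = 0, so R_C = 28742/876 = 32.81 kN.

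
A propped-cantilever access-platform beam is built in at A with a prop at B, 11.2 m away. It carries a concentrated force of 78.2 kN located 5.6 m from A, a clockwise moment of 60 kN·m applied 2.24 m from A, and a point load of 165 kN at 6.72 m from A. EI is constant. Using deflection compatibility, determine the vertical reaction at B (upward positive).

Release the roller at B. Primary structure: cantilever fixed at A.
Primary-structure tip deflection at B by superposition:
  point load 78.2 at a = 5.6: Pa²(3L − a)/(6EI) = 11444/EI
  clockwise couple 60 at a = 2.24: M₀a(2L − a)/(2EI) = 1355/EI
  point load 165 at a = 6.72: Pa²(3L − a)/(6EI) = 33381/EI
  δ_0 = 46180/EI
Flexibility coefficient — unit upward force at B: δ_{BB} = L³/(3EI) = 468.3/EI.
The prop prevents deflection at B: R_B = δ_0/δ_{BB} = 46180/468.3 = 98.61 kN.

R_B = 98.61 kN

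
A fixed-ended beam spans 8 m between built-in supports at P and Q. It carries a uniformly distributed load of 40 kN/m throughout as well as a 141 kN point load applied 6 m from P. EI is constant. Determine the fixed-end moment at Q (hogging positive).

Take the two fixed-end moments M_P, M_Q as redundants; the released structure is the simple span PQ.
End rotations of the released simple span under the applied load (×1/EI):
  at P: UDL 40: wL³/(24EI) = 853.3/EI
  at Q: UDL 40: wL³/(24EI) = 853.3/EI
  at P: point load 141 at a = 6: Pab(L + b)/(6LEI) = 352.5/EI
  at Q: point load 141 at a = 6: Pab(L + a)/(6LEI) = 493.5/EI
  θ_P0 = 1206/EI,  θ_Q0 = 1347/EI
Flexibility coefficients: a unit moment at one end gives L/(3EI) there and L/(6EI) at the far end, so f₁₁ = f₂₂ = 2.667/EI and f₁₂ = f₂₁ = 1.333/EI.
Compatibility — zero rotation at each built-in end:
  2.667 M_P + 1.333 M_Q = 1206
  1.333 M_P + 2.667 M_Q = 1347
Solving the pair gives M_P = 266.2 kN·m and M_Q = 372 kN·m (hogging).

M_Q = 372 kN·m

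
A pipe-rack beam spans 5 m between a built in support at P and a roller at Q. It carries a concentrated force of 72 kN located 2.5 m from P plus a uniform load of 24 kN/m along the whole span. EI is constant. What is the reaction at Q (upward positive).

R_Q = 67.5 kN

Remove the prop at Q; the released (primary) structure is a cantilever built in at P.
Downward deflection at the released point Q due to the loads:
  point load 72 at a = 2.5: Pa²(3L − a)/(6EI) = 937.5/EI
  UDL 24: wL⁴/(8EI) = 1875/EI
  δ_0 = 2812/EI
Flexibility coefficient — unit upward force at Q: δ_{QQ} = L³/(3EI) = 41.67/EI.
Compatibility at Q: δ_0 − R_Q·δ_{QQ} = 0, so R_Q = 2812/41.67 = 67.5 kN.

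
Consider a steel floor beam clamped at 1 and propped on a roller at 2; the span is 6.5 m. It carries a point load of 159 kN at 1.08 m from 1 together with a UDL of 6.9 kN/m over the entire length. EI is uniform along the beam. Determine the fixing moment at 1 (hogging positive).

M_1 = 167.7 kN·m

Take the reaction at 2 as the redundant and release it; the primary structure is a cantilever fixed at 1.
Deflection at 2 on the released cantilever, summing each load's contribution:
  point load 159 at a = 1.08: Pa²(3L − a)/(6EI) = 569.4/EI
  UDL 6.9: wL⁴/(8EI) = 1540/EI
  δ_0 = 2109/EI
Tip deflection under a unit load at 2: L³/(3EI) = 91.54/EI.
Compatibility at 2: δ_0 − R_2·δ_{22} = 0, so R_2 = 2109/91.54 = 23.04 kN.
Moment equilibrium about 1: M_1 = Σ(load moments about 1) − R_2·L = 317.5 − 23.04×6.5 = 167.7 kN·m.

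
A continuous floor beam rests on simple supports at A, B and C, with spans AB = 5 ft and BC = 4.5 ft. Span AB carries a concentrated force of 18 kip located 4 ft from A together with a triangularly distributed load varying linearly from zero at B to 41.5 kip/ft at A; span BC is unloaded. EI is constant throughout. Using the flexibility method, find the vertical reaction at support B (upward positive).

Take M_B as the redundant. Released structure: two simple spans AB and BC with a hinge at B.
Discontinuity in slope at B on the released structure — sum the simple-span end rotations:
  span AB: point load 18 at a = 4: Pab(L + a)/(6LEI) = 21.6/EI
  span AB: triangular load, peak 41.5: 7w₀L³/(360EI) = 100.9/EI
  relative rotation θ_0 = (122.5 + 0)/EI = 122.5/EI
A unit hogging moment at B produces rotation L₁/(3EI) + L₂/(3EI) = 3.167/EI.
Compatibility: M_B·(L₁+L₂)/(3EI) = θ_0, giving M_B = 38.67 kip·ft (hogging).
Span AB, ΣM about A with M_B applied at B: R_B^{AB}·5 = 244.9 + 38.67, so R_B^{AB} = 56.72 kip and R_A = 121.8 − 56.72 = 65.03 kip.
Span BC, ΣM about C: R_B^{BC}·4.5 = 0 + 38.67, so R_B^{BC} = 8.594 kip and R_C = 0 − 8.594 = -8.594 kip.
R_B = 56.72 + 8.594 = 65.31 kip.

R_B = 65.31 kip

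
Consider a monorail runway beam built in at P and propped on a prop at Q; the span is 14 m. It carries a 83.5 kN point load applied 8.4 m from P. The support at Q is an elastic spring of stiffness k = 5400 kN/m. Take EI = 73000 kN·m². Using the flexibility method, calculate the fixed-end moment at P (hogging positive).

M_P = 203.7 kN·m

Release the roller at Q. Primary structure: cantilever fixed at P.
Deflection at Q on the released cantilever, summing each load's contribution:
  point load 83.5 at a = 8.4: Pa²(3L − a)/(6EI) = 32994/EI
Tip deflection under a unit load at Q: L³/(3EI) = 914.7/EI.
With EI = 73000 kN·m²: δ_0 = 0.45197 m and δ_{QQ} = 0.01253 m/kN.
Compatibility — the spring shortens by R_Q/k under the reaction it provides: δ_0 − R_Q·δ_{QQ} = R_Q/k. With 1/k = 0.000185 m/kN, R_Q = δ_0 / (δ_{QQ} + 1/k) = 0.45197 / (0.01253 + 0.000185) = 35.55 kN.
Moment equilibrium about P: M_P = Σ(load moments about P) − R_Q·L = 701.4 − 35.55×14 = 203.7 kN·m.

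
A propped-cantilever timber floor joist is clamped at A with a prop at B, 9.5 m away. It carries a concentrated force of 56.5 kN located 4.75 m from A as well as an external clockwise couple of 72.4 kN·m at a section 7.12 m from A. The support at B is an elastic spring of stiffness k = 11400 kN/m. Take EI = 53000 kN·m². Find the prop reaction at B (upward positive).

R_B = 27.92 kN

Choose R_B as the redundant. The primary structure is the cantilever fixed at A.
Downward deflection at the released point B due to the loads:
  point load 56.5 at a = 4.75: Pa²(3L − a)/(6EI) = 5046/EI
  clockwise couple 72.4 at a = 7.12: M₀a(2L − a)/(2EI) = 3062/EI
  δ_0 = 8108/EI
Tip deflection under a unit load at B: L³/(3EI) = 285.8/EI.
With EI = 53000 kN·m²: δ_0 = 0.15298 m and δ_{BB} = 0.005392 m/kN.
Compatibility — the spring shortens by R_B/k under the reaction it provides: δ_0 − R_B·δ_{BB} = R_B/k. With 1/k = 0.000088 m/kN, R_B = δ_0 / (δ_{BB} + 1/k) = 0.15298 / (0.005392 + 0.000088) = 27.92 kN.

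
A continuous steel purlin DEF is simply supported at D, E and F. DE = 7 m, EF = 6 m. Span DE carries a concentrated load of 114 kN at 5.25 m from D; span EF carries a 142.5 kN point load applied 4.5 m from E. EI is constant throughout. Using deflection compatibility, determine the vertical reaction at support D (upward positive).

Insert a hinge at E; M_E is the redundant, and each span becomes simply supported.
Discontinuity in slope at E on the released structure — sum the simple-span end rotations:
  span DE: point load 114 at a = 5.25: Pab(L + a)/(6LEI) = 305.5/EI
  span EF: point load 142.5 at a = 4.5: Pab(L + b)/(6LEI) = 200.4/EI
  relative rotation θ_0 = (305.5 + 200.4)/EI = 505.9/EI
A unit hogging moment at E produces rotation L₁/(3EI) + L₂/(3EI) = 4.333/EI.
Slope continuity at E: θ_0 = M_E·4.333/EI, so M_E = 505.9/4.333 = 116.7 kN·m (hogging).
Span DE, ΣM about D with M_E applied at E: R_E^{DE}·7 = 598.5 + 116.7, so R_E^{DE} = 102.2 kN and R_D = 114 − 102.2 = 11.82 kN.

R_D = 11.82 kN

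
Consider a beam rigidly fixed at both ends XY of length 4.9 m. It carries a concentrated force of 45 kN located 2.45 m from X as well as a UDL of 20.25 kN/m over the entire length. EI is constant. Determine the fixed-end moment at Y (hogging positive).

Take the two fixed-end moments M_X, M_Y as redundants; the released structure is the simple span XY.
End rotations of the released simple span under the applied load (×1/EI):
  at X: point load 45 at a = 2.45: Pab(L + b)/(6LEI) = 67.53/EI
  at Y: point load 45 at a = 2.45: Pab(L + a)/(6LEI) = 67.53/EI
  at X: UDL 20.25: wL³/(24EI) = 99.27/EI
  at Y: UDL 20.25: wL³/(24EI) = 99.27/EI
  θ_X0 = 166.8/EI,  θ_Y0 = 166.8/EI
Flexibility coefficients: a unit moment at one end gives L/(3EI) there and L/(6EI) at the far end, so f₁₁ = f₂₂ = 1.633/EI and f₁₂ = f₂₁ = 0.8167/EI.
Compatibility — zero rotation at each built-in end:
  1.633 M_X + 0.8167 M_Y = 166.8
  0.8167 M_X + 1.633 M_Y = 166.8
Solving the pair gives M_X = 68.08 kN·m and M_Y = 68.08 kN·m (hogging).

M_Y = 68.08 kN·m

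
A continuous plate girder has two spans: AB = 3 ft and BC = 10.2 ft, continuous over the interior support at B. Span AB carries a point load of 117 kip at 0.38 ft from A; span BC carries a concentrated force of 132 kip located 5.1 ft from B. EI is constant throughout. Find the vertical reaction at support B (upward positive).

Release continuity at B by inserting a hinge; the redundant is the internal moment M_B. The primary structure is two simply-supported spans AB and BC.
Rotations at B on the released spans (each span's end-slope, ×1/EI):
  span AB: point load 117 at a = 0.38: Pab(L + a)/(6LEI) = 21.87/EI
  span BC: point load 132 at a = 5.1: Pab(L + b)/(6LEI) = 858.3/EI
  relative rotation θ_0 = (21.87 + 858.3)/EI = 880.2/EI
A unit hogging moment at B produces rotation L₁/(3EI) + L₂/(3EI) = 4.4/EI.
Slope continuity at B: θ_0 = M_B·4.4/EI, so M_B = 880.2/4.4 = 200 kip·ft (hogging).
Span AB, ΣM about A with M_B applied at B: R_B^{AB}·3 = 44.46 + 200, so R_B^{AB} = 81.5 kip and R_A = 117 − 81.5 = 35.5 kip.
Span BC, ΣM about C: R_B^{BC}·10.2 = 673.2 + 200, so R_B^{BC} = 85.61 kip and R_C = 132 − 85.61 = 46.39 kip.
R_B = 81.5 + 85.61 = 167.1 kip.

R_B = 167.1 kip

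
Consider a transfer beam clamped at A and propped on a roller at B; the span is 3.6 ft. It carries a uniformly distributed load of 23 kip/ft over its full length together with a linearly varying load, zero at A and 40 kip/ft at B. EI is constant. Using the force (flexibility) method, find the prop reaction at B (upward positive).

R_B = 70.65 kip

Remove the prop at B; the released (primary) structure is a cantilever built in at A.
Free-end deflection of the primary structure under the applied loading (downward +):
  UDL 23: wL⁴/(8EI) = 482.9/EI
  triangular load, peak 40 at the free end: 11w₀L⁴/(120EI) = 615.9/EI
  δ_0 = 1099/EI
Tip deflection under a unit load at B: L³/(3EI) = 15.55/EI.
The prop prevents deflection at B: R_B = δ_0/δ_{BB} = 1099/15.55 = 70.65 kip.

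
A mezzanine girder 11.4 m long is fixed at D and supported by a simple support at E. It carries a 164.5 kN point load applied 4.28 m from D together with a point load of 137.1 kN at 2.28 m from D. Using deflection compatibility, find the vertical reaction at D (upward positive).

R_D = 263.5 kN

Take the reaction at E as the redundant and release it; the primary structure is a cantilever fixed at D.
Deflection at E on the released cantilever, summing each load's contribution:
  point load 164.5 at a = 4.28: Pa²(3L − a)/(6EI) = 15027/EI
  point load 137.1 at a = 2.28: Pa²(3L − a)/(6EI) = 3792/EI
  δ_0 = 18818/EI
Tip deflection under a unit load at E: L³/(3EI) = 493.8/EI.
The prop prevents deflection at E: R_E = δ_0/δ_{EE} = 18818/493.8 = 38.11 kN.
Vertical equilibrium: R_D = ΣP − R_E = 301.6 − 38.11 = 263.5 kN.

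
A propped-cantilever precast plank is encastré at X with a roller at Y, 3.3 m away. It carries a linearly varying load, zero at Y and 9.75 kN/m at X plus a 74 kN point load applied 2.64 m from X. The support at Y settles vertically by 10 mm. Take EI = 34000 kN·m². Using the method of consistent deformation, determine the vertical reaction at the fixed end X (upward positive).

R_X = 63.16 kN

Take the reaction at Y as the redundant and release it; the primary structure is a cantilever fixed at X.
Deflection at Y on the released cantilever, summing each load's contribution:
  triangular load, peak 9.75 at the fixed end: w₀L⁴/(30EI) = 38.54/EI
  point load 74 at a = 2.64: Pa²(3L − a)/(6EI) = 624.1/EI
  δ_0 = 662.6/EI
Flexibility coefficient — unit upward force at Y: δ_{YY} = L³/(3EI) = 11.98/EI.
With EI = 34000 kN·m²: δ_0 = 0.019488 m and δ_{YY} = 0.000352 m/kN.
Compatibility — the beam at Y must follow the support down by 0.01 m: δ_0 − R_Y·δ_{YY} = 0.01, so R_Y = (0.019488 − 0.01)/0.000352 = 26.93 kN.
Vertical equilibrium: R_X = ΣP − R_Y = 90.09 − 26.93 = 63.16 kN.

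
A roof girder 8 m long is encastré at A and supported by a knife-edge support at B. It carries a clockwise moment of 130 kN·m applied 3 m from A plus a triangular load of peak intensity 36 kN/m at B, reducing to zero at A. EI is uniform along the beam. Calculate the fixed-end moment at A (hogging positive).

M_A = 145.6 kN·m

Remove the prop at B; the released (primary) structure is a cantilever built in at A.
Deflection at B on the released cantilever, summing each load's contribution:
  clockwise couple 130 at a = 3: M₀a(2L − a)/(2EI) = 2535/EI
  triangular load, peak 36 at the free end: 11w₀L⁴/(120EI) = 13517/EI
  δ_0 = 16052/EI
Flexibility coefficient — unit upward force at B: δ_{BB} = L³/(3EI) = 170.7/EI.
Compatibility at B: δ_0 − R_B·δ_{BB} = 0, so R_B = 16052/170.7 = 94.05 kN.
Moment equilibrium about A: M_A = Σ(load moments about A) − R_B·L = 898 − 94.05×8 = 145.6 kN·m.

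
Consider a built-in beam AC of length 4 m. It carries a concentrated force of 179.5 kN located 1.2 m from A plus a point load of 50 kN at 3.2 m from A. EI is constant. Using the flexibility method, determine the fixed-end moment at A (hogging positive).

Release both end moments; the primary structure is a simply-supported span AC with redundants M_A and M_C.
End rotations of the released simple span under the applied load (×1/EI):
  at A: point load 179.5 at a = 1.2: Pab(L + b)/(6LEI) = 170.9/EI
  at C: point load 179.5 at a = 1.2: Pab(L + a)/(6LEI) = 130.7/EI
  at A: point load 50 at a = 3.2: Pab(L + b)/(6LEI) = 25.6/EI
  at C: point load 50 at a = 3.2: Pab(L + a)/(6LEI) = 38.4/EI
  θ_A0 = 196.5/EI,  θ_C0 = 169.1/EI
Flexibility coefficients: a unit moment at one end gives L/(3EI) there and L/(6EI) at the far end, so f₁₁ = f₂₂ = 1.333/EI and f₁₂ = f₂₁ = 0.6667/EI.
Compatibility — zero rotation at each built-in end:
  1.333 M_A + 0.6667 M_C = 196.5
  0.6667 M_A + 1.333 M_C = 169.1
Solving the pair gives M_A = 111.9 kN·m and M_C = 70.83 kN·m (hogging).

M_A = 111.9 kN·m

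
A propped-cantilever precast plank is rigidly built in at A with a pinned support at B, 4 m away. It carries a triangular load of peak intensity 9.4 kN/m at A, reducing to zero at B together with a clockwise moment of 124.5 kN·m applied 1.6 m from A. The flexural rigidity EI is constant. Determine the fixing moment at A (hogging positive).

M_A = 15.01 kN·m

Take the reaction at B as the redundant and release it; the primary structure is a cantilever fixed at A.
Deflection at B on the released cantilever, summing each load's contribution:
  triangular load, peak 9.4 at the fixed end: w₀L⁴/(30EI) = 80.21/EI
  clockwise couple 124.5 at a = 1.6: M₀a(2L − a)/(2EI) = 637.4/EI
  δ_0 = 717.7/EI
Tip deflection under a unit load at B: L³/(3EI) = 21.33/EI.
Compatibility at B: δ_0 − R_B·δ_{BB} = 0, so R_B = 717.7/21.33 = 33.64 kN.
Moment equilibrium about A: M_A = Σ(load moments about A) − R_B·L = 149.6 − 33.64×4 = 15.01 kN·m.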